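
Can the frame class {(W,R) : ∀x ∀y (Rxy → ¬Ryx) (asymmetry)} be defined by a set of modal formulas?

Any modally definable frame class is closed under surjective bounded morphisms.
The 3-cycle (worlds s,t,u with s→t→u→s) is asymmetric. Mapping every world to a single reflexive point • is a surjective bounded morphism, and the reflexive point is not asymmetric (R•• but asymmetry requires ¬R••).
So no modal formula (or set of formulas) defines exactly the asymmetric frames.

Not modally definable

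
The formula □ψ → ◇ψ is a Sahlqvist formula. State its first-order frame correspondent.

Seriality

Suppose □ψ→◇ψ is valid. At any x set V(ψ)=W. Then □ψ at x, so ◇ψ at x, so x has a successor.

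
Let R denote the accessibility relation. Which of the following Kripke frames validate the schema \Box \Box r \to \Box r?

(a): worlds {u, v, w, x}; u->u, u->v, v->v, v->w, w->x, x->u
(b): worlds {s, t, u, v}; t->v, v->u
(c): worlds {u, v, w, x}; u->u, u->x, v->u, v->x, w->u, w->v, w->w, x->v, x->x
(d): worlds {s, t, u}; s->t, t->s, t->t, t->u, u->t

(c), (d)

Frame correspondent (Sahlqvist): \forall x \forall y (Rxy \to \exists z (Rxz \wedge Rzy)) — i.e. density.
(a): fails — Rwx but no z with Rwz and Rzx.
(b): fails — Rvu but no z with Rvz and Rzu.
(c): ✓.
(d): ✓.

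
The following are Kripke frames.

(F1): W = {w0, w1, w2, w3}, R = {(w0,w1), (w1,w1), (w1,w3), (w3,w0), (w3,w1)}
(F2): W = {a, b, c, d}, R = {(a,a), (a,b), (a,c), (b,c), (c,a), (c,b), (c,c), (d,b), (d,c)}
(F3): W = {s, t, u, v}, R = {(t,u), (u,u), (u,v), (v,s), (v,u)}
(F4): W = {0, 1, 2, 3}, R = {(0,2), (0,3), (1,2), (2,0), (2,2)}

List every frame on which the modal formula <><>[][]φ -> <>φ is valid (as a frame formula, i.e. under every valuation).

Frame correspondent (Sahlqvist): forall x forall y (x R^2 y -> exists w (y R^2 w & xRw)) — i.e. a generalized confluence (Geach) condition.
(F1): condition met.
(F2): condition met.
(F3): fails — uR²s but no w with sR²w and uRw.
(F4): fails — 2R²3 but no w with 3R²w and 2Rw.

(F1), (F2)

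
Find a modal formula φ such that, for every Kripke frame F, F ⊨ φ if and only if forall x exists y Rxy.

This is seriality; the standard corresponding axiom is D: □ψ → ◇ψ.
Suppose □ψ→◇ψ is valid. At any x set V(ψ)=W. Then □ψ at x, so ◇ψ at x, so x has a successor.

□ψ → ◇ψ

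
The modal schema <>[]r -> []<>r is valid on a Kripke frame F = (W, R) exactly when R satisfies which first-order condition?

Convergence

This is the .2 axiom.
It corresponds to convergence: forall x forall y forall z (Rxy & Rxz -> exists w (Ryw & Rzw)).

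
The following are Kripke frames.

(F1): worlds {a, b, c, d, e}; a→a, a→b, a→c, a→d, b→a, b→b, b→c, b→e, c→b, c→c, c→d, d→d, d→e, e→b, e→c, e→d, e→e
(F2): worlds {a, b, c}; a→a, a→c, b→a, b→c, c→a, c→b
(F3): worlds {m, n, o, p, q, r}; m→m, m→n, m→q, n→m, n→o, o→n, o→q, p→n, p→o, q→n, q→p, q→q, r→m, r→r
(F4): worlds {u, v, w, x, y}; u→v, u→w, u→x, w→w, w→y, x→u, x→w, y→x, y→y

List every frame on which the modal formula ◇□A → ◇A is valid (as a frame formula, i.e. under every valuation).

This is the axiom for a generalized confluence (Geach) condition; its first-order frame correspondent is ∀x ∀y (xRy → ∃w (yRw ∧ xRw)).
(F1): holds.
(F2): holds.
(F3): fails — nRo but no w with oRw and nRw.
(F4): fails — uRv but no t with vRt and uRt.

(F1), (F2)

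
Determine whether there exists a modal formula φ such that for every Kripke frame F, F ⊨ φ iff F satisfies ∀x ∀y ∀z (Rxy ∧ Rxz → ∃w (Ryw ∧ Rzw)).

Yes — defined by ◇□p → □◇p

This is a Sahlqvist condition; the .2 axiom ◇□p → □◇p defines it.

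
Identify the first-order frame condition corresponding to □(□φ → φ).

Shift-reflexivity

Suppose □(□φ→φ) is valid. Take Rxy and set V(φ)={w : Ryw}. Then at y, □φ holds; since □(□φ→φ) at x, □φ→φ at y, so φ at y, i.e. Ryy.
Conversely, any frame satisfying ∀x ∀y (Rxy → Ryy) validates the schema.
Frame condition: ∀x ∀y (Rxy → Ryy).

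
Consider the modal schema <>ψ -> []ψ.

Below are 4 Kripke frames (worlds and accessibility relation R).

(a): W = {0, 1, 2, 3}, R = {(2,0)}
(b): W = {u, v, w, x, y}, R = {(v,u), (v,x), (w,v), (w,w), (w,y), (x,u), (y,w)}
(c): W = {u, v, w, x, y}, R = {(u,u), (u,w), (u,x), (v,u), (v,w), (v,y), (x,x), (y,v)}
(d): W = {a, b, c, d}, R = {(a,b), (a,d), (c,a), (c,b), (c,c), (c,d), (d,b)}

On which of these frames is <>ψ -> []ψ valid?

(a)

Frame correspondent (Sahlqvist): forall x forall y forall z (Rxy & Rxz -> y = z) — i.e. partial functionality.
(a): condition met.
(b): fails — v sees both u and x.
(c): fails — u sees both u and w.
(d): fails — a sees both b and d.
Valid on: (a).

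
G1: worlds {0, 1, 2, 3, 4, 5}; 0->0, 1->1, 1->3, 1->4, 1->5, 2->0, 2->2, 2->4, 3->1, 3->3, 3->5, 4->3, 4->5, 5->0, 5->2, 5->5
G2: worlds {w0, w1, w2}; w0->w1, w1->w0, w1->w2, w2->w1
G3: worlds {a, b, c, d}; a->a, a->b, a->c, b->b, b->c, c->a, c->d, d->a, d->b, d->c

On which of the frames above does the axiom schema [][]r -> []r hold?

G1

Frame correspondent (Sahlqvist): forall x forall y (Rxy -> exists z (Rxz & Rzy)) — i.e. density.
G1: satisfies the condition.
G2: fails — Rw1w2 but no z with Rw1z and Rzw2.
G3: fails — Rcd but no z with Rcz and Rzd.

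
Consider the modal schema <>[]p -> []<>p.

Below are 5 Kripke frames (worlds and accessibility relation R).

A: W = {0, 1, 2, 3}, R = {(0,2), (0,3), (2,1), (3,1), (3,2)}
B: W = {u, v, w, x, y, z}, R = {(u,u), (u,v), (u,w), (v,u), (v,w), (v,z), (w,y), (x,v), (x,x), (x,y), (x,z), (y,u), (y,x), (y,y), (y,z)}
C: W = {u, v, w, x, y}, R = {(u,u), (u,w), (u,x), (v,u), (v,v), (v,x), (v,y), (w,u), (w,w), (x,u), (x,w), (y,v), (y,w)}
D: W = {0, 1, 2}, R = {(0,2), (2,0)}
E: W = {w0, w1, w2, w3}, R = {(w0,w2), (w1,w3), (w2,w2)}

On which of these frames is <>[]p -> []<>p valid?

C, D

Frame correspondent (Sahlqvist): forall x forall y forall z (Rxy & Rxz -> exists w (Ryw & Rzw)) — i.e. convergence.
A: fails — R21 and R21 but 1 and 1 have no common successor.
B: fails — Ruv and Ruw but v and w have no common successor.
C: holds.
D: holds.
E: fails — Rw1w3 and Rw1w3 but w3 and w3 have no common successor.
Valid on: C, D.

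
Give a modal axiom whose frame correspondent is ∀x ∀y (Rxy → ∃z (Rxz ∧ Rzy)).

□□r → □r

A defining formula is □□r → □r (the C4 axiom).
Suppose □□r→□r is valid. Take Rxy and set V(r)={w : xR²w}. Then □□r at x, so □r at x, so r at y, i.e. ∃z(Rxz∧Rzy).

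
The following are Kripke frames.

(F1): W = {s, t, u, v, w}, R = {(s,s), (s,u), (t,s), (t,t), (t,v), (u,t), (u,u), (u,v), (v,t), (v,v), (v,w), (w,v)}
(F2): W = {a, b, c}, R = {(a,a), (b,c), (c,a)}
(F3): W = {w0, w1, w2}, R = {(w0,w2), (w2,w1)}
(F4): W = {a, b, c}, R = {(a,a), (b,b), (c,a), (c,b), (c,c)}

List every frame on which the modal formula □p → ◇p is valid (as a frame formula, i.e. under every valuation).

This is the axiom for seriality; its first-order frame correspondent is ∀x ∃y Rxy.
(F1): holds.
(F2): holds.
(F3): fails — world w1 has no successor.
(F4): holds.
Valid on: (F1), (F2), (F4).

(F1), (F2), (F4)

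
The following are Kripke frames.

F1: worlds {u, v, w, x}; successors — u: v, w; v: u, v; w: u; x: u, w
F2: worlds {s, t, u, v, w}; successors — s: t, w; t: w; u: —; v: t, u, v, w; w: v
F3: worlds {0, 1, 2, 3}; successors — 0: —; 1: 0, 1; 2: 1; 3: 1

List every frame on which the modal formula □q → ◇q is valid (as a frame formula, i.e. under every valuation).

The schema corresponds to seriality: ∀x ∃y Rxy.
F1: satisfies the condition.
F2: fails — world u has no successor.
F3: fails — world 0 has no successor.
Valid on: F1.

F1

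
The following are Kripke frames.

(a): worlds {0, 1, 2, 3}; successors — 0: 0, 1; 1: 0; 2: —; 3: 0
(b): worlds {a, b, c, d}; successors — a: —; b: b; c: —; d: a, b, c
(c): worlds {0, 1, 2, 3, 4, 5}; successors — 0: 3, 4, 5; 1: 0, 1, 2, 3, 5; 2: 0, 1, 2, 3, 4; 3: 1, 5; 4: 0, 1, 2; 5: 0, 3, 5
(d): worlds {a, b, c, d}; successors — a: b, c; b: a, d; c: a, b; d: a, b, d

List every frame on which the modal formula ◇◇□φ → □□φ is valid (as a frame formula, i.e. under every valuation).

Frame correspondent (Sahlqvist): ∀x ∀y ∀z ((xR²y ∧ xR²z) → ∃w (yRw ∧ z = w)) — i.e. a generalized confluence (Geach) condition.
(a): fails — 0R²1, 0R²1 but no w with 1Rw and 1=w.
(b): holds.
(c): fails — 0R²0, 0R²0 but no w with 0Rw and 0=w.
(d): fails — aR²a, aR²a but no w with aRw and a=w.

(b)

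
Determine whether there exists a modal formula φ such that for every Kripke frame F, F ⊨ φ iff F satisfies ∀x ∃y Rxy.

Definable; □r → ◇r defines it

Yes: it is seriality, defined by the D schema □r → ◇r.
Suppose □r→◇r is valid. At any x set V(r)=W. Then □r at x, so ◇r at x, so x has a successor.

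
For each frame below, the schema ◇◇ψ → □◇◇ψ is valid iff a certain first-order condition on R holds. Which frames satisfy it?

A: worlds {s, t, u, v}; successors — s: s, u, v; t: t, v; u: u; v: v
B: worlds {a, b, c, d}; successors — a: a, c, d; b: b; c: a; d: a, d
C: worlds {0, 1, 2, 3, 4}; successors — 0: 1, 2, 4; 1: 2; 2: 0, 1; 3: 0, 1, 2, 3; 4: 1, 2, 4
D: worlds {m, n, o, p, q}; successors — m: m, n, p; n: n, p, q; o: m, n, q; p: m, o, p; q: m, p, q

The schema corresponds to a generalized confluence (Geach) condition: ∀x ∀y ∀z ((xR²y ∧ xRz) → ∃w (y = w ∧ zR²w)).
A: fails — sR²s, sRu but no w with s=w and uR²w.
B: satisfies the condition.
C: fails — 0R²0, 0R2 but no w with 0=w and 2R²w.
D: fails — pR²o, pRo but no w with o=w and oR²w.

B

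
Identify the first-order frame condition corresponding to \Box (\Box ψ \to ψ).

shift-reflexivity

Suppose □(□ψ→ψ) is valid. Take Rxy and set V(ψ)={w : Ryw}. Then at y, □ψ holds; since □(□ψ→ψ) at x, □ψ→ψ at y, so ψ at y, i.e. Ryy.
Conversely, on a frame with shift-reflexivity the schema holds at every world under every valuation.
Frame condition: \forall x \forall y (Rxy \to Ryy).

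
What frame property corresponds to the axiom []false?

This schema is the Ver axiom.
Its frame correspondent is emptiness of R — forall x forall y ~Rxy.

emptiness of R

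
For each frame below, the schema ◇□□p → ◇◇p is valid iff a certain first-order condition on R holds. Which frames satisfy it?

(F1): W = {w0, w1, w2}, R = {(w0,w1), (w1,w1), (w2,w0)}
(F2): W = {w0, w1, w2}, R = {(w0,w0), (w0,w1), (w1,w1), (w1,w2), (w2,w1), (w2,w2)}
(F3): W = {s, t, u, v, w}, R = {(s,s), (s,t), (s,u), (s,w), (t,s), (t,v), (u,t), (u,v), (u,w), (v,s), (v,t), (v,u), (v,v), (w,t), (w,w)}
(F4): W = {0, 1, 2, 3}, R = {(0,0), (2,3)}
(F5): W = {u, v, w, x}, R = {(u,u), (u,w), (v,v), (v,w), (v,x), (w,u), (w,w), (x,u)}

(F1), (F2), (F3), (F5)

Frame correspondent (Sahlqvist): ∀x ∀y (xRy → ∃w (yR²w ∧ xR²w)) — i.e. a generalized confluence (Geach) condition.
(F1): satisfies the condition.
(F2): satisfies the condition.
(F3): satisfies the condition.
(F4): fails — 2R3 but no w with 3R²w and 2R²w.
(F5): satisfies the condition.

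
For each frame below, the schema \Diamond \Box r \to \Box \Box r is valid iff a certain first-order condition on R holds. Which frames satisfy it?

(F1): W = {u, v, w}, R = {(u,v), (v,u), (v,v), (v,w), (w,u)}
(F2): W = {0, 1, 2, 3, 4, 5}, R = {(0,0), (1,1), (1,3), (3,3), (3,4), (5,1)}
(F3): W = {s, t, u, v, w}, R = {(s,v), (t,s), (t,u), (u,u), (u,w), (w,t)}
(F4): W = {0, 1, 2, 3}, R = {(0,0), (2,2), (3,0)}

Frame correspondent (Sahlqvist): \forall x \forall y \forall z ((xRy \wedge x R^2 z) \to \exists w (yRw \wedge z = w)) — i.e. a generalized confluence (Geach) condition.
(F1): fails — vRu, vR²u but no t with uRt and u=t.
(F2): fails — 1R1, 1R²4 but no w with 1Rw and 4=w.
(F3): fails — tRs, tR²u but no w* with sRw* and u=w*.
(F4): holds.
Valid on: (F4).

(F4)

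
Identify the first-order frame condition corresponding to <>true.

seriality: forall x exists y Rxy

This is a form of the D axiom.
It corresponds to seriality: forall x exists y Rxy.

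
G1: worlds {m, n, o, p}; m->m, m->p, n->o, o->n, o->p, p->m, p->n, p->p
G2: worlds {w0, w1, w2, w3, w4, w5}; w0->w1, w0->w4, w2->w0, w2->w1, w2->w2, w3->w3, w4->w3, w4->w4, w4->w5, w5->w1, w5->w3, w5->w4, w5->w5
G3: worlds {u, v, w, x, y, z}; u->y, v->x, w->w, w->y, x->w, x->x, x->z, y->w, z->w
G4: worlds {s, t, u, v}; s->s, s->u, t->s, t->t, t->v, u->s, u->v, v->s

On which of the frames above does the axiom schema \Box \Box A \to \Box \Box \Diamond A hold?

Frame correspondent (Sahlqvist): \forall x \forall z (x R^2 z \to \exists w (x R^2 w \wedge zRw)) — i.e. a generalized confluence (Geach) condition.
G1: fails — mR²n but no w with mR²w and nRw.
G2: fails — w2R²w1 but no w with w2R²w and w1Rw.
G3: satisfies the condition.
G4: satisfies the condition.
Valid on: G3, G4.

G3, G4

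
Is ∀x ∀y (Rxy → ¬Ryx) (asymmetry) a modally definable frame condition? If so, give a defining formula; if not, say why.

If a class were modally definable it would be closed under surjective bounded morphisms (Goldblatt–Thomason).
The 4-cycle (worlds 0,1,2,3 with 0→1→2→3→0) is asymmetric. Mapping every world to a single reflexive point • is a surjective bounded morphism, and the reflexive point is not asymmetric (R•• but asymmetry requires ¬R••).
So the class is not modally definable.

Not definable by any modal formula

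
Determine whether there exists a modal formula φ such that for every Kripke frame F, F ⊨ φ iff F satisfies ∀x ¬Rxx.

Modal frame validity is preserved under surjective bounded morphisms.
The 5-cycle (worlds 0,1,2,3,4 with 0→1→2→3→4→0) is irreflexive, and the map sending every world to a single reflexive point • is a surjective bounded morphism (forth: every edge maps to (•,•); back: every world has a successor). So any modal formula valid on the 5-cycle is also valid on the reflexive point, which is not irreflexive.
So no modal formula (or set of formulas) defines exactly the irreflexive frames.

No — not modally definable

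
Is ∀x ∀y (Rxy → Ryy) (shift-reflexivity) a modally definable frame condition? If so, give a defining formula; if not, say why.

Yes, by □(□p → p)

This is a Sahlqvist condition; the T□ axiom □(□p → p) defines it.
Suppose □(□p→p) is valid. Take Rxy and set V(p)={w : Ryw}. Then at y, □p holds; since □(□p→p) at x, □p→p at y, so p at y, i.e. Ryy.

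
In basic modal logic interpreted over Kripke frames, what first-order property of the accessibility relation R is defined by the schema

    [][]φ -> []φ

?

This schema is the C4 axiom.
It corresponds to density: forall x forall y (Rxy -> exists z (Rxz & Rzy)).

density: forall x forall y (Rxy -> exists z (Rxz & Rzy))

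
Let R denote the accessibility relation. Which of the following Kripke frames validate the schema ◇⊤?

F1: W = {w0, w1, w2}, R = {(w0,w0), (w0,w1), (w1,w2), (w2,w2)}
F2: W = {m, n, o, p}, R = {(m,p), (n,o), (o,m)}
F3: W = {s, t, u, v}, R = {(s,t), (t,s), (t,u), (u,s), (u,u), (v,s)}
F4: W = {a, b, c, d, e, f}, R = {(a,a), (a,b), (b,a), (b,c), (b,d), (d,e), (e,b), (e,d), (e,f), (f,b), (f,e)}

F1, F3

The schema corresponds to seriality: ∀x ∃y Rxy.
F1: ✓.
F2: fails — world p has no successor.
F3: ✓.
F4: fails — world c has no successor.
Valid on: F1, F3.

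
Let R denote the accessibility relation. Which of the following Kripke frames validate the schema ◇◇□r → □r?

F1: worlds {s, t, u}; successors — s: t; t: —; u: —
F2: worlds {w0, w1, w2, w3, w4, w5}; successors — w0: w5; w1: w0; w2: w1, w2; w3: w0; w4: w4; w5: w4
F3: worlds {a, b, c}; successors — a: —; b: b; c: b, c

Frame correspondent (Sahlqvist): ∀x ∀y ∀z ((xR²y ∧ xRz) → ∃w (yRw ∧ z = w)) — i.e. a generalized confluence (Geach) condition.
F1: satisfies the condition.
F2: fails — w0R²w4, w0Rw5 but no w with w4Rw and w5=w.
F3: fails — cR²b, cRc but no w with bRw and c=w.

F1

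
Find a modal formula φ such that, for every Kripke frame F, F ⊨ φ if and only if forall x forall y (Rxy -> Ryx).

q → □◇q

The condition is symmetry. The B schema q → □◇q defines it.
Suppose q→□◇q is valid. Take Rxy and set V(q)={x}. Then q at x, so □◇q at x, so ◇q at y, so some z with Ryz has q; z=x, i.e. Ryx.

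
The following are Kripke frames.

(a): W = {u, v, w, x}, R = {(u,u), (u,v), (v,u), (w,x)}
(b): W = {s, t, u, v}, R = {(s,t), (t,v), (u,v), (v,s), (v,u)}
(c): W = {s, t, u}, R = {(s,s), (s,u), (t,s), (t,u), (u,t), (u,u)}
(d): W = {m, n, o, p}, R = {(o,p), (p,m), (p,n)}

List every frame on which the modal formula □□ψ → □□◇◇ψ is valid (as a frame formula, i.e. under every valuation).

Frame correspondent (Sahlqvist): ∀x ∀z (xR²z → ∃w (xR²w ∧ zR²w)) — i.e. a generalized confluence (Geach) condition.
(a): condition met.
(b): fails — tR²s but no w with tR²w and sR²w.
(c): condition met.
(d): fails — oR²m but no w with oR²w and mR²w.

(a), (c)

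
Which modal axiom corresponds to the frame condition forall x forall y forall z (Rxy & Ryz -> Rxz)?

A defining formula is □ψ → □□ψ (the 4 axiom).
Suppose □ψ→□□ψ is valid. Take Rxy, Ryz and set V(ψ)={w : Rxw}. Then □ψ at x, so □□ψ at x, so □ψ at y, so ψ at z, i.e. Rxz.

□ψ → □□ψ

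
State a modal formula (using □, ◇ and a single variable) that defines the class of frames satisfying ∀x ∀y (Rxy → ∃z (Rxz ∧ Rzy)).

The condition is density. The C4 schema □□r → □r defines it.

□□r → □r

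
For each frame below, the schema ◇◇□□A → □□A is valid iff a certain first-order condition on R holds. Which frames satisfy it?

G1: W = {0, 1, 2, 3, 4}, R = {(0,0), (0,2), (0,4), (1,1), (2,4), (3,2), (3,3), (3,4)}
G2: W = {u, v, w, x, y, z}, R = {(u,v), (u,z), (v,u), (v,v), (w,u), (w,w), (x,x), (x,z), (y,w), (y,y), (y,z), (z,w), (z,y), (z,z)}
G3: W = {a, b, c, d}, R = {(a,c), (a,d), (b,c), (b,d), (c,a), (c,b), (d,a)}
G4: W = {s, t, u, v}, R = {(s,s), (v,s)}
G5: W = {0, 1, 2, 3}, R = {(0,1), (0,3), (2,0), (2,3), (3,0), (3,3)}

G3, G4

Frame correspondent (Sahlqvist): ∀x ∀y ∀z ((xR²y ∧ xR²z) → ∃w (yR²w ∧ z = w)) — i.e. a generalized confluence (Geach) condition.
G1: fails — 0R²2, 0R²0 but no w with 2R²w and 0=w.
G2: fails — uR²v, uR²w but no t with vR²t and w=t.
G3: condition met.
G4: condition met.
G5: fails — 2R²0, 2R²1 but no w with 0R²w and 1=w.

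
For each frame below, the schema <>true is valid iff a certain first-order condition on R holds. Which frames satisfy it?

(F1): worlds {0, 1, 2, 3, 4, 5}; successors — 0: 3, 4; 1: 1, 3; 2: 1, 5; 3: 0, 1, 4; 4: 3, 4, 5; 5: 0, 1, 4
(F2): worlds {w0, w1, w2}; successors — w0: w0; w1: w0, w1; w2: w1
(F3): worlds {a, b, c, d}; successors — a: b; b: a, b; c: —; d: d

Frame correspondent (Sahlqvist): forall x exists y Rxy — i.e. seriality.
(F1): holds.
(F2): holds.
(F3): fails — world c has no successor.
Valid on: (F1), (F2).

(F1), (F2)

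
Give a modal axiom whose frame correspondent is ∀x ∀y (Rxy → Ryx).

ψ → □◇ψ

The condition is symmetry. The B schema ψ → □◇ψ defines it.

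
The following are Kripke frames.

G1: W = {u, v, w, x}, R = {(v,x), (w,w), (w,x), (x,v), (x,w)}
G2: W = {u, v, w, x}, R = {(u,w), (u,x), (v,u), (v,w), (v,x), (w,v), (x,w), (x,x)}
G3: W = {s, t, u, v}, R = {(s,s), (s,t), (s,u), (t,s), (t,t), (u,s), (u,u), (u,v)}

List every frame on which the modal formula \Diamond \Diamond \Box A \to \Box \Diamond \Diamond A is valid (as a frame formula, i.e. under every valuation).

Frame correspondent (Sahlqvist): \forall x \forall y \forall z ((x R^2 y \wedge xRz) \to \exists w (yRw \wedge z R^2 w)) — i.e. a generalized confluence (Geach) condition.
G1: ✓.
G2: fails — uR²w, uRw but no t with wRt and wR²t.
G3: fails — sR²v, sRs but no w with vRw and sR²w.

G1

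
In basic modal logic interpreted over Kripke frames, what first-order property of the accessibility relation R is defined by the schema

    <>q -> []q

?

partial functionality: forall x forall y forall z (Rxy & Rxz -> y = z)

Suppose ◇q→□q is valid. Take Rxy, Rxz and set V(q)={y}. Then ◇q at x, so □q at x, so q at z, i.e. z=y.
Conversely, on a frame with partial functionality the schema holds at every world under every valuation.
Frame condition: forall x forall y forall z (Rxy & Rxz -> y = z).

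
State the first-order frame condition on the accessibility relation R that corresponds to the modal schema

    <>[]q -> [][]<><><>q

forall x forall y forall z ((xRy & x R^2 z) -> exists w (yRw & z R^3 w))

This is a Sahlqvist (Geach-type) schema ◇^1□^1q → □^2◇^3q.
First-order correspondent: forall x forall y forall z ((xRy & x R^2 z) -> exists w (yRw & z R^3 w)).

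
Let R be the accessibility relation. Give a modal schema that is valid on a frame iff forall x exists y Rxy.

□r → ◇r

This is seriality; the standard corresponding axiom is D: □r → ◇r.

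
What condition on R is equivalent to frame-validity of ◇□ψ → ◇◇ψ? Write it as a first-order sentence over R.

∀x ∀y (xRy → ∃w (yRw ∧ xR²w))

This is a Sahlqvist (Geach-type) schema ◇^1□^1ψ → □^0◇^2ψ.
First-order correspondent: ∀x ∀y (xRy → ∃w (yRw ∧ xR²w)).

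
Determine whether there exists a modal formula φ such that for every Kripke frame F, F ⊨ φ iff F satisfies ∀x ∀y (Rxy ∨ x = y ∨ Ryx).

Not definable by any modal formula

Modal frame validity is preserved under disjoint unions.
Take 4 disjoint single-world reflexive frames: each is trivially connected, but their disjoint union has 4 worlds with no edge between distinct components, so it is not connected.
Hence connectedness of R is not modally definable.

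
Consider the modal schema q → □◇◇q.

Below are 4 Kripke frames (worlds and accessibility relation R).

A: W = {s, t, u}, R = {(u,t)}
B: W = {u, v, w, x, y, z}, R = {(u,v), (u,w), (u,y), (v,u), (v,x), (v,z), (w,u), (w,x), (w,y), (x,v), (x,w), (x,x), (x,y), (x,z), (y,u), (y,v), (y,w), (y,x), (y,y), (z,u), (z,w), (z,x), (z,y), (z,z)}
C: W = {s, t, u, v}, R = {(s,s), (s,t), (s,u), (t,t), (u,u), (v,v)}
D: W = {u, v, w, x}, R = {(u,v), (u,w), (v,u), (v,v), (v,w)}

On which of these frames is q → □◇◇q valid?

The schema corresponds to a generalized confluence (Geach) condition: ∀x ∀z (xRz → ∃w (x = w ∧ zR²w)).
A: fails — uRt but no w with u=w and tR²w.
B: condition met.
C: fails — sRt but no w with s=w and tR²w.
D: fails — uRw but no t with u=t and wR²t.

B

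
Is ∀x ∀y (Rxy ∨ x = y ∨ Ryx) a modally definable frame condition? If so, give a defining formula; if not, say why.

No — not modally definable

If a class were modally definable it would be closed under disjoint unions (Goldblatt–Thomason).
Take 3 disjoint single-world reflexive frames: each is trivially connected, but their disjoint union has 3 worlds with no edge between distinct components, so it is not connected.
Hence connectedness of R is not modally definable.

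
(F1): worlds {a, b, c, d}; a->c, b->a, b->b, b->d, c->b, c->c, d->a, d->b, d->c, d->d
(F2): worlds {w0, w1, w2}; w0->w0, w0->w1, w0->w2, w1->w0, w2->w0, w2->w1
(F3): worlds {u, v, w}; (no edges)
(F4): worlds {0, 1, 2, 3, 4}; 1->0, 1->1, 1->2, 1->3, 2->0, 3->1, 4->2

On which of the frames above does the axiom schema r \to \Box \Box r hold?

(F3)

Frame correspondent (Sahlqvist): \forall x \forall z (x R^2 z \to \exists w (x = w \wedge z = w)) — i.e. a generalized confluence (Geach) condition.
(F1): fails — aR²b but a ≠ b.
(F2): fails — w0R²w1 but w0 ≠ w1.
(F3): holds.
(F4): fails — 1R²0 but 1 ≠ 0.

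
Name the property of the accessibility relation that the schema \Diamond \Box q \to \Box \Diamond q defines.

convergence

This schema is the .2 axiom.
It corresponds to convergence: \forall x \forall y \forall z (Rxy \wedge Rxz \to \exists w (Ryw \wedge Rzw)).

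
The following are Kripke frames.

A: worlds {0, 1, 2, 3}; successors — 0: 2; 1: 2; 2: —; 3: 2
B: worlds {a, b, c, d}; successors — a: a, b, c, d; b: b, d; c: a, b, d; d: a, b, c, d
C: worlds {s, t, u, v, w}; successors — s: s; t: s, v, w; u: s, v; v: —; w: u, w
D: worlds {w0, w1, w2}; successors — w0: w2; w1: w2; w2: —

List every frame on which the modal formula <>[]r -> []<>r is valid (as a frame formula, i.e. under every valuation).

B

Frame correspondent (Sahlqvist): forall x forall y forall z (Rxy & Rxz -> exists w (Ryw & Rzw)) — i.e. convergence.
A: fails — R02 and R02 but 2 and 2 have no common successor.
B: condition met.
C: fails — Rtv and Rtv but v and v have no common successor.
D: fails — Rw0w2 and Rw0w2 but w2 and w2 have no common successor.
Valid on: B.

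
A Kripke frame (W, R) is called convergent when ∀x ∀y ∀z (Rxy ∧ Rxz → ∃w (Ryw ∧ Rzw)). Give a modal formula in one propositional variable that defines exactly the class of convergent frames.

◇□s → □◇s

A defining formula is ◇□s → □◇s (the .2 axiom).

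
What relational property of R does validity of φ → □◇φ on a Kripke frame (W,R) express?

Symmetry

Suppose φ→□◇φ is valid. Take Rxy and set V(φ)={x}. Then φ at x, so □◇φ at x, so ◇φ at y, so some z with Ryz has φ; z=x, i.e. Ryx.
The converse is a direct semantic check.
Frame condition: ∀x ∀y (Rxy → Ryx).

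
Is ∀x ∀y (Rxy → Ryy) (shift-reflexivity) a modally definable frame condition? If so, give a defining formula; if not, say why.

The condition is shift-reflexivity. A defining modal formula is □(□p → p).

Definable; □(□p → p) defines it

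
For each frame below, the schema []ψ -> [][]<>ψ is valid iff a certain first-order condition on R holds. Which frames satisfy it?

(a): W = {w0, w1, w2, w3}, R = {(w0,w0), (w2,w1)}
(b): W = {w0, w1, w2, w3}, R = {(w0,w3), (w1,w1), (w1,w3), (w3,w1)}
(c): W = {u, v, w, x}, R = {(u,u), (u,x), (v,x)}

(a), (b)

Frame correspondent (Sahlqvist): forall x forall z (x R^2 z -> exists w (xRw & zRw)) — i.e. a generalized confluence (Geach) condition.
(a): ✓.
(b): ✓.
(c): fails — uR²x but no t with uRt and xRt.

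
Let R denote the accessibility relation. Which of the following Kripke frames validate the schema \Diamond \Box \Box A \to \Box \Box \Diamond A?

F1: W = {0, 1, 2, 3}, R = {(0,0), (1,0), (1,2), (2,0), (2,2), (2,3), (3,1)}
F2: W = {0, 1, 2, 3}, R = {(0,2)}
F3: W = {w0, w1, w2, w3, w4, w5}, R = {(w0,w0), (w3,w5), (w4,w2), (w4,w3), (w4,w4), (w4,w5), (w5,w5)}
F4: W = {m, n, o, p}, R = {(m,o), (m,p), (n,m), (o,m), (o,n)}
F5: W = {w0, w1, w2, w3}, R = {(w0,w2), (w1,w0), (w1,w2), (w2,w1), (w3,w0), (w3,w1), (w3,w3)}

F2

This is the axiom for a generalized confluence (Geach) condition; its first-order frame correspondent is \forall x \forall y \forall z ((xRy \wedge x R^2 z) \to \exists w (y R^2 w \wedge zRw)).
F1: fails — 1R0, 1R²3 but no w with 0R²w and 3Rw.
F2: condition met.
F3: fails — w4Rw2, w4R²w2 but no w with w2R²w and w2Rw.
F4: fails — mRp, mR²m but no w with pR²w and mRw.
F5: fails — w1Rw0, w1R²w1 but no w with w0R²w and w1Rw.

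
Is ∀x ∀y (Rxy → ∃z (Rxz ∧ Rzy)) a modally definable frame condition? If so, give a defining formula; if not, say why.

Definable; □□r → □r defines it

Yes: it is density, defined by the C4 schema □□r → □r.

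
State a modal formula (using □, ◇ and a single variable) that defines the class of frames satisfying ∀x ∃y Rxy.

□q → ◇q

The condition is seriality. The D schema □q → ◇q defines it.
Suppose □q→◇q is valid. At any x set V(q)=W. Then □q at x, so ◇q at x, so x has a successor.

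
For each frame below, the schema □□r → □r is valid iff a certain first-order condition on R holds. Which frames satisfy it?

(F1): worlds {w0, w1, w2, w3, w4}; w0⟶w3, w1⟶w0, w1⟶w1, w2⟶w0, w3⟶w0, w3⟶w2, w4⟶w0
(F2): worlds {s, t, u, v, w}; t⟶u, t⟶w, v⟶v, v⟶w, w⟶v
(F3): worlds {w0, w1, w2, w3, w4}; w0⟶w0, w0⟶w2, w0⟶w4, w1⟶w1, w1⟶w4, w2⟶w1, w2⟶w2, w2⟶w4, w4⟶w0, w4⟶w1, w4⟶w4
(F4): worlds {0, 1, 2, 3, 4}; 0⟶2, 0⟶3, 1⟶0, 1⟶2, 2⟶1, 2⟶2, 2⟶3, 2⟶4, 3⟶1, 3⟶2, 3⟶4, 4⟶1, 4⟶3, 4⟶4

The schema corresponds to density: ∀x ∀y (Rxy → ∃z (Rxz ∧ Rzy)).
(F1): fails — Rw3w2 but no z with Rw3z and Rzw2.
(F2): fails — Rtw but no z with Rtz and Rzw.
(F3): condition met.
(F4): fails — R10 but no z with R1z and Rz0.

(F3)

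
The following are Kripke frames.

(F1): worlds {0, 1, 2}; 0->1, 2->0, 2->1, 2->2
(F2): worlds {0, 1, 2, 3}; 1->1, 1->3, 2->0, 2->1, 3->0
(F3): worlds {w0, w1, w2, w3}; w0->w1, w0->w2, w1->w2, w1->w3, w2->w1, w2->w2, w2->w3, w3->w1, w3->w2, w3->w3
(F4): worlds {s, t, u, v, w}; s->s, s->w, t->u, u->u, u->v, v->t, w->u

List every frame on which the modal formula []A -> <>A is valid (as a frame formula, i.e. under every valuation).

(F3), (F4)

This is the axiom for seriality; its first-order frame correspondent is forall x exists y Rxy.
(F1): fails — world 1 has no successor.
(F2): fails — world 0 has no successor.
(F3): ✓.
(F4): ✓.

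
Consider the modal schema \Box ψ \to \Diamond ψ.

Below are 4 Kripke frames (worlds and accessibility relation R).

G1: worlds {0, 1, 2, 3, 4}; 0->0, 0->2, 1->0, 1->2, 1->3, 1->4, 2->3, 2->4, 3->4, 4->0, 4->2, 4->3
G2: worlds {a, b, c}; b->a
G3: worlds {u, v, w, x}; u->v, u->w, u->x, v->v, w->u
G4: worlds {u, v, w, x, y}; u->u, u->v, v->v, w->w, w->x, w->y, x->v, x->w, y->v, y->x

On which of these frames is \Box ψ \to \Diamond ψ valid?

G1, G4

The schema corresponds to seriality: \forall x \exists y Rxy.
G1: satisfies the condition.
G2: fails — world a has no successor.
G3: fails — world x has no successor.
G4: satisfies the condition.
Valid on: G1, G4.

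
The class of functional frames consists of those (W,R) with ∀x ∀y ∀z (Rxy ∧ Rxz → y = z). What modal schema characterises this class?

The condition is partial functionality. The CD schema ◇r → □r defines it.
Suppose ◇r→□r is valid. Take Rxy, Rxz and set V(r)={y}. Then ◇r at x, so □r at x, so r at z, i.e. z=y.

◇r → □r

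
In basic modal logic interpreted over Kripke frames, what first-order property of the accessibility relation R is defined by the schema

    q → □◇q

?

Suppose q→□◇q is valid. Take Rxy and set V(q)={x}. Then q at x, so □◇q at x, so ◇q at y, so some z with Ryz has q; z=x, i.e. Ryx.

symmetry: ∀x ∀y (Rxy → Ryx)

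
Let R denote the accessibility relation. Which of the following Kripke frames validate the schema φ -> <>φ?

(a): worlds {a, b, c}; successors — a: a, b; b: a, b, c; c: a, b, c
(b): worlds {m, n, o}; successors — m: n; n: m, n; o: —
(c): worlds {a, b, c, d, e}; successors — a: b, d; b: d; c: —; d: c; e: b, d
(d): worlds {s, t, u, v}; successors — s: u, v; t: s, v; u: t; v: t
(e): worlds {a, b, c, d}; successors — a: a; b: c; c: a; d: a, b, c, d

(a)

This is the axiom for reflexivity; its first-order frame correspondent is forall x Rxx.
(a): condition met.
(b): fails — world m does not see itself.
(c): fails — world a does not see itself.
(d): fails — world s does not see itself.
(e): fails — world b does not see itself.
Valid on: (a).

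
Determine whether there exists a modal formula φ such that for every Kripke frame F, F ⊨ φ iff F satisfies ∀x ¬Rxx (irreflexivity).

Any modally definable frame class is closed under surjective bounded morphisms.
The 3-cycle (worlds a,b,c with a→b→c→a) is irreflexive, and the map sending every world to a single reflexive point • is a surjective bounded morphism (forth: every edge maps to (•,•); back: every world has a successor). So any modal formula valid on the 3-cycle is also valid on the reflexive point, which is not irreflexive.
Hence irreflexivity is not modally definable.

No — not modally definable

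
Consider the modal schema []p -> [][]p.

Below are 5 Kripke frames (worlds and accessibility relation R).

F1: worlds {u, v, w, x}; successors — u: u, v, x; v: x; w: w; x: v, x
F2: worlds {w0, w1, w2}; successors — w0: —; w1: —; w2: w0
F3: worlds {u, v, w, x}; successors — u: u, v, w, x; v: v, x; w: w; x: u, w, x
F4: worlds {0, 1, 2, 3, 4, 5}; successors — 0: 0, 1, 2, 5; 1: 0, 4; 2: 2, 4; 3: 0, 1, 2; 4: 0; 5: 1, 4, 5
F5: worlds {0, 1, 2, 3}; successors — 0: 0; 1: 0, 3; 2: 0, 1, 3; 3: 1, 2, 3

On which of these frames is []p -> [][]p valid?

F2

The schema corresponds to transitivity: forall x forall y forall z (Rxy & Ryz -> Rxz).
F1: fails — Rvx and Rxv but not Rvv.
F2: condition met.
F3: fails — Rvx and Rxw but not Rvw.
F4: fails — R10 and R02 but not R12.
F5: fails — R32 and R20 but not R30.
Valid on: F2.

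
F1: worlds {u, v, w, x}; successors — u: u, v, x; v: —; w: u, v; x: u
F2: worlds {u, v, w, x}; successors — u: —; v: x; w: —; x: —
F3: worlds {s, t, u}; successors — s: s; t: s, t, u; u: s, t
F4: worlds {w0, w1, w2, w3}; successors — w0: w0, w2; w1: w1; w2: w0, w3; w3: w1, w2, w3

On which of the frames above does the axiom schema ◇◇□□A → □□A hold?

F2

The schema corresponds to a generalized confluence (Geach) condition: ∀x ∀y ∀z ((xR²y ∧ xR²z) → ∃w (yR²w ∧ z = w)).
F1: fails — uR²v, uR²u but no t with vR²t and u=t.
F2: satisfies the condition.
F3: fails — tR²s, tR²t but no w with sR²w and t=w.
F4: fails — w2R²w0, w2R²w1 but no w with w0R²w and w1=w.
Valid on: F2.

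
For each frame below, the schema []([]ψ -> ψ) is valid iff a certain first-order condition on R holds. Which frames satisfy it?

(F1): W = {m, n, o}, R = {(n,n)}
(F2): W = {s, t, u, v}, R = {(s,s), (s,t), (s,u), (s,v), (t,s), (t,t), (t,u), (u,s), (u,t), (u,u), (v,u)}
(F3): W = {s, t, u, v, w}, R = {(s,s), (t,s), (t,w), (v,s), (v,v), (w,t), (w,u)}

The schema corresponds to shift-reflexivity: forall x forall y (Rxy -> Ryy).
(F1): ✓.
(F2): fails — Rsv but not Rvv.
(F3): fails — Rwt but not Rtt.

(F1)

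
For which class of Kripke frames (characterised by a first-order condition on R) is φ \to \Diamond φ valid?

This schema is equivalent to the T axiom □φ → φ.
Its frame correspondent is reflexivity — \forall x Rxx.

reflexivity: \forall x Rxx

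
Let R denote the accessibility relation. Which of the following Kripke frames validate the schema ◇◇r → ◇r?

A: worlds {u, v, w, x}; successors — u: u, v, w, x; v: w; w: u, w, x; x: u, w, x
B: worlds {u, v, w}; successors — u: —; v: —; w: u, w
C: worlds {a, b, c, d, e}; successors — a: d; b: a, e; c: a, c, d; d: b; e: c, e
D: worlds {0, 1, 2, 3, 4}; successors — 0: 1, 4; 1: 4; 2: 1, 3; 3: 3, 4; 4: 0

B

This is the axiom for transitivity; its first-order frame correspondent is ∀x ∀y ∀z (Rxy ∧ Ryz → Rxz).
A: fails — Rwu and Ruv but not Rwv.
B: holds.
C: fails — Rcd and Rdb but not Rcb.
D: fails — R34 and R40 but not R30.
Valid on: B.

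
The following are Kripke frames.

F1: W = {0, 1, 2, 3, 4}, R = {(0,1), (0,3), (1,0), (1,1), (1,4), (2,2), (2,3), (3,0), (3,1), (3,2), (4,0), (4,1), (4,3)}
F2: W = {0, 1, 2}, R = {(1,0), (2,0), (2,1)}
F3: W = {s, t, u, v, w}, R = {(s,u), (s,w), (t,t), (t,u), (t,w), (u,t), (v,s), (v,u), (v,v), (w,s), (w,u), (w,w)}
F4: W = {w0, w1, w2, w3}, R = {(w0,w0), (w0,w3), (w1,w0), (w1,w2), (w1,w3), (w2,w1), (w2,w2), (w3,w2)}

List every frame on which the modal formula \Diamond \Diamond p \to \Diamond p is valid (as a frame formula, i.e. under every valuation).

F2

The schema corresponds to transitivity: \forall x \forall y \forall z (Rxy \wedge Ryz \to Rxz).
F1: fails — R10 and R03 but not R13.
F2: holds.
F3: fails — Rwu and Rut but not Rwt.
F4: fails — Rw1w2 and Rw2w1 but not Rw1w1.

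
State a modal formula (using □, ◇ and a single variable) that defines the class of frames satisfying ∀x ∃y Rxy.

□q → ◇q

This is seriality; the standard corresponding axiom is D: □q → ◇q.
Suppose □q→◇q is valid. At any x set V(q)=W. Then □q at x, so ◇q at x, so x has a successor.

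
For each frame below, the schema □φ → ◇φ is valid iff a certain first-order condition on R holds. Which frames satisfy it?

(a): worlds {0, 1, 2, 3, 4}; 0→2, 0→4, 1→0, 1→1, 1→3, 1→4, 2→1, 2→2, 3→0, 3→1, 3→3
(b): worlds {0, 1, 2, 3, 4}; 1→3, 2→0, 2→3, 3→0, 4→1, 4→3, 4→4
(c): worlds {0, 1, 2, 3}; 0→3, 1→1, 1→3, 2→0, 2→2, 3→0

(c)

This is the axiom for seriality; its first-order frame correspondent is ∀x ∃y Rxy.
(a): fails — world 4 has no successor.
(b): fails — world 0 has no successor.
(c): satisfies the condition.
Valid on: (c).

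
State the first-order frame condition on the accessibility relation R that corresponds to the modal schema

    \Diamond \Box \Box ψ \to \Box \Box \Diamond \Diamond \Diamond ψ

This is a Sahlqvist (Geach-type) schema ◇^1□^2ψ → □^2◇^3ψ.
Minimal-valuation argument: fix x; take any y with xR^1y and any z with xR^2z. Set V(ψ) to the set of worlds R-reachable from y in exactly 2 steps. Then □^2ψ holds at y, so the antecedent holds at x; validity forces ◇^3ψ at z, giving a w with zR^3w and yR^2w.
First-order correspondent: \forall x \forall y \forall z ((xRy \wedge x R^2 z) \to \exists w (y R^2 w \wedge z R^3 w)).

\forall x \forall y \forall z ((xRy \wedge x R^2 z) \to \exists w (y R^2 w \wedge z R^3 w))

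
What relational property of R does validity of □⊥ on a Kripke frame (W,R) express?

This is the Ver axiom.
Its frame correspondent is emptiness of R — ∀x ∀y ¬Rxy.

emptiness of R: ∀x ∀y ¬Rxy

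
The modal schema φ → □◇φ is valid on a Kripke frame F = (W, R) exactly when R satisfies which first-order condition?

This is the B axiom.
Its frame correspondent is symmetry — ∀x ∀y (Rxy → Ryx).

symmetry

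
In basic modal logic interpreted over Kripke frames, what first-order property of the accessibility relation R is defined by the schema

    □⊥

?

□⊥ is valid iff no world has any successor (otherwise □⊥ fails at any world with one).
Conversely, on a frame with emptiness of R the schema holds at every world under every valuation.
So the correspondent is emptiness of R.

emptiness of R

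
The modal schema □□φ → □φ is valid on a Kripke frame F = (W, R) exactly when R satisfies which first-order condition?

Suppose □□φ→□φ is valid. Take Rxy and set V(φ)={w : xR²w}. Then □□φ at x, so □φ at x, so φ at y, i.e. ∃z(Rxz∧Rzy).

Density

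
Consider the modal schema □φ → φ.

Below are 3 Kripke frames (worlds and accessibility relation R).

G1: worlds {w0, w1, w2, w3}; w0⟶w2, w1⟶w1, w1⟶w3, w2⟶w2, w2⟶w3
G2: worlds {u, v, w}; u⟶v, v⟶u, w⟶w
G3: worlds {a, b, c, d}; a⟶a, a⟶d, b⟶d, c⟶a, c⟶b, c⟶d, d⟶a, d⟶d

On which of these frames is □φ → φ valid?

This is the axiom for reflexivity; its first-order frame correspondent is ∀x Rxx.
G1: fails — world w0 does not see itself.
G2: fails — world u does not see itself.
G3: fails — world b does not see itself.
Valid on no frame.

none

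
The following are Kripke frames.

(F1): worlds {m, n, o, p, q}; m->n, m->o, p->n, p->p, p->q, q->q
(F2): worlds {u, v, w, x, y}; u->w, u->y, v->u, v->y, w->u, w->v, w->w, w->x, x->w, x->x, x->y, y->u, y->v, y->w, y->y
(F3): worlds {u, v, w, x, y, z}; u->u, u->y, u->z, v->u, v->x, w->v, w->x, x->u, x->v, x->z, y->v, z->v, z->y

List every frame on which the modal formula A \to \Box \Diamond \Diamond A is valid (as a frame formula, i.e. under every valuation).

(F2)

Frame correspondent (Sahlqvist): \forall x \forall z (xRz \to \exists w (x = w \wedge z R^2 w)) — i.e. a generalized confluence (Geach) condition.
(F1): fails — mRn but no w with m=w and nR²w.
(F2): holds.
(F3): fails — wRv but no t with w=t and vR²t.
Valid on: (F2).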